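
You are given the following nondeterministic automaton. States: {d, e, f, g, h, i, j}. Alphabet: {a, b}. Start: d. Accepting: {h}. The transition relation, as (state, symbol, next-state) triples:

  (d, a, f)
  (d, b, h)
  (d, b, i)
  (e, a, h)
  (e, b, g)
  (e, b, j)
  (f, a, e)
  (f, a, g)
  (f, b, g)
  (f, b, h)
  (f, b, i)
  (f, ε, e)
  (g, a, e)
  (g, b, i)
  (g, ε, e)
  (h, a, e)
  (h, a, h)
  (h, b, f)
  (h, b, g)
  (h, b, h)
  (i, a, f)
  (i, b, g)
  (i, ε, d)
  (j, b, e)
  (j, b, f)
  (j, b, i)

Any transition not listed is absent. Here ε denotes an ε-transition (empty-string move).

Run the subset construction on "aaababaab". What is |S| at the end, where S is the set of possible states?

7

Start in {d}.
Read 'a': {d} → {e, f}.
Read 'a': {e, f} → {e, g, h}.
Read 'a': {e, g, h} → {e, h}.
Read 'b': {e, h} → {e, f, g, h, j}.
Read 'a': {e, f, g, h, j} → {e, g, h}.
Read 'b': {e, g, h} → {d, e, f, g, h, i, j}.
Read 'a': {d, e, f, g, h, i, j} → {e, f, g, h}.
Read 'a': {e, f, g, h} → {e, g, h}.
Read 'b': {e, g, h} → {d, e, f, g, h, i, j}.
That set has 7 states.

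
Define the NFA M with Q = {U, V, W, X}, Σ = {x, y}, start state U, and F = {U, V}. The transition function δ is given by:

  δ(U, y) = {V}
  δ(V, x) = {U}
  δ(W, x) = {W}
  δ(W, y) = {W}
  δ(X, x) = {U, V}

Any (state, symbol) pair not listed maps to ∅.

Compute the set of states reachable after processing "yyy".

Start in {U}.
Read 'y': {U} → {V}.
Read 'y': {V} → ∅.
The set is empty and remains empty for the remaining 1 symbol.

∅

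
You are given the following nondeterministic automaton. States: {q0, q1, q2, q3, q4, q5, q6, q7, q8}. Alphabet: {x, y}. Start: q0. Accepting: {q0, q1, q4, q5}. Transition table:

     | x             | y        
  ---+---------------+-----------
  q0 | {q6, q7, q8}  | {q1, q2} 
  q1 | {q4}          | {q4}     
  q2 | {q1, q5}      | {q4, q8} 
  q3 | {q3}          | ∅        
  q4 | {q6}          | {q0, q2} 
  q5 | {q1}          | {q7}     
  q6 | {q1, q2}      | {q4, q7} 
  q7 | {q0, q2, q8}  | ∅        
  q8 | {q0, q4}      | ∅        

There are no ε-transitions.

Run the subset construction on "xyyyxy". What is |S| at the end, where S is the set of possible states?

5

Start in {q0}.
Read 'x': {q0} → {q6, q7, q8}.
Read 'y': {q6, q7, q8} → {q4, q7}.
Read 'y': {q4, q7} → {q0, q2}.
Read 'y': {q0, q2} → {q1, q2, q4, q8}.
Read 'x': {q1, q2, q4, q8} → {q0, q1, q4, q5, q6}.
Read 'y': {q0, q1, q4, q5, q6} → {q0, q1, q2, q4, q7}.
That set has 5 states.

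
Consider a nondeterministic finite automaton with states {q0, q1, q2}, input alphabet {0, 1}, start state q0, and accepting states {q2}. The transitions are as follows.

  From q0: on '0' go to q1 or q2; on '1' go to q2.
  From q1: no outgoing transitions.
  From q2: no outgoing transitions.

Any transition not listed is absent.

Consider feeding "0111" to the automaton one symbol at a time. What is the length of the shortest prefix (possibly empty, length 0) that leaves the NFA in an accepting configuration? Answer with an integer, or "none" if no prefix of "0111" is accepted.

Start in {q0}.
Read '0': q0→{q1, q2}; now {q1, q2}.
None of the earlier sets intersect F, but {q1, q2} does.

1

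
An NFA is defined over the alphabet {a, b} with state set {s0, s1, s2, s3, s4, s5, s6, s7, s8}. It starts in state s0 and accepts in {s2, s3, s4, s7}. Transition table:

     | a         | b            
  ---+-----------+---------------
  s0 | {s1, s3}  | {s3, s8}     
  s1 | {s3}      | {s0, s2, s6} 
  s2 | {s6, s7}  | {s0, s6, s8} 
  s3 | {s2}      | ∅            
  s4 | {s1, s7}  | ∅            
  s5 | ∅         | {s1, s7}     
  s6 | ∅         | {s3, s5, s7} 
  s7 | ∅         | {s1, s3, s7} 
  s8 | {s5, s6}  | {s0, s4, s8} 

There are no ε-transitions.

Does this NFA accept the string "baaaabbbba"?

Start in {s0}.
Read 'b': {s0} → {s3, s8}.
Read 'a': {s3, s8} → {s2, s5, s6}.
Read 'a': {s2, s5, s6} → {s6, s7}.
Read 'a': {s6, s7} → ∅.
The set is empty and remains empty for the remaining 6 symbols.
The final set ∅ contains no accepting state.

No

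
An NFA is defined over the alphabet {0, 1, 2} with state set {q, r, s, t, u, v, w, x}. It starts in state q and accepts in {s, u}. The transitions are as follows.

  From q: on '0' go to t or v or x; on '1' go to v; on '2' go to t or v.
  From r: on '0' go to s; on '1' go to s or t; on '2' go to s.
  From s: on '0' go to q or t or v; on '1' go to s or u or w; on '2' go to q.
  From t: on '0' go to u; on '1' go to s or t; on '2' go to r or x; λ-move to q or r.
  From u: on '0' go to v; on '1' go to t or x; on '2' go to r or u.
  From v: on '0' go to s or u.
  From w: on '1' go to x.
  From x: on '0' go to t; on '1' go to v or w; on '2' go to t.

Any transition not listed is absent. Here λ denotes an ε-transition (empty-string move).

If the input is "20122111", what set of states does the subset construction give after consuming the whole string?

{q, r, s, t, u, v, w, x}

Start in {q}.
Read '2': q→{t, v}; union {t, v}; ε-closure = {q, r, t, v}.
Read '0': q→{t, v, x}, r→{s}, t→{u}, v→{s, u}; union {s, t, u, v, x}; ε-closure = {q, r, s, t, u, v, x}.
Read '1': q→{v}, r→{s, t}, s→{s, u, w}, t→{s, t}, u→{t, x}, v→∅, x→{v, w}; union {s, t, u, v, w, x}; ε-closure = {q, r, s, t, u, v, w, x}.
Read '2': q→{t, v}, r→{s}, s→{q}, t→{r, x}, u→{r, u}, v→∅, w→∅, x→{t}; now {q, r, s, t, u, v, x}.
Read '2': q→{t, v}, r→{s}, s→{q}, t→{r, x}, u→{r, u}, v→∅, x→{t}; now {q, r, s, t, u, v, x}.
Read '1': q→{v}, r→{s, t}, s→{s, u, w}, t→{s, t}, u→{t, x}, v→∅, x→{v, w}; union {s, t, u, v, w, x}; ε-closure = {q, r, s, t, u, v, w, x}.
Read '1': q→{v}, r→{s, t}, s→{s, u, w}, t→{s, t}, u→{t, x}, v→∅, w→{x}, x→{v, w}; union {s, t, u, v, w, x}; ε-closure = {q, r, s, t, u, v, w, x}.
Read '1': q→{v}, r→{s, t}, s→{s, u, w}, t→{s, t}, u→{t, x}, v→∅, w→{x}, x→{v, w}; union {s, t, u, v, w, x}; ε-closure = {q, r, s, t, u, v, w, x}.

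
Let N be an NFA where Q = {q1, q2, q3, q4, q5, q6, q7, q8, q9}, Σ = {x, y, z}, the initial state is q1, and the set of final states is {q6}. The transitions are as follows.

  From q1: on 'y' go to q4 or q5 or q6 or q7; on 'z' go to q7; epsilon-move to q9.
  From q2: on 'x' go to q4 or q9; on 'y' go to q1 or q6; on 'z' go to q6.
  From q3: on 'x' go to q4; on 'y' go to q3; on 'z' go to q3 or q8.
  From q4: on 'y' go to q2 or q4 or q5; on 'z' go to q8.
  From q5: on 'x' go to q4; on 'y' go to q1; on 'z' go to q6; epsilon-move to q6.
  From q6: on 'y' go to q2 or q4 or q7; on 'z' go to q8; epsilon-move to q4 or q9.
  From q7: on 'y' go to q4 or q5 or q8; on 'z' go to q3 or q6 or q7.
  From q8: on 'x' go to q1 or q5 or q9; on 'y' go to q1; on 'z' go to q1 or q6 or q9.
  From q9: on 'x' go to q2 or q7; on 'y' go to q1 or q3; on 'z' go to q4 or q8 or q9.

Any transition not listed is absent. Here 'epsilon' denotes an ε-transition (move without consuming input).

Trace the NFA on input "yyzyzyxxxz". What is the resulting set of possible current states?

{q3, q4, q6, q7, q8, q9}

Start: ε-closure({q1}) = {q1, q9}.
Read 'y': {q1, q9} → {q1, q3, q4, q5, q6, q7, q9}.
Read 'y': {q1, q3, q4, q5, q6, q7, q9} → {q1, q2, q3, q4, q5, q6, q7, q8, q9}.
Read 'z': {q1, q2, q3, q4, q5, q6, q7, q8, q9} → {q1, q3, q4, q6, q7, q8, q9}.
Read 'y': {q1, q3, q4, q6, q7, q8, q9} → {q1, q2, q3, q4, q5, q6, q7, q8, q9}.
Read 'z': {q1, q2, q3, q4, q5, q6, q7, q8, q9} → {q1, q3, q4, q6, q7, q8, q9}.
Read 'y': {q1, q3, q4, q6, q7, q8, q9} → {q1, q2, q3, q4, q5, q6, q7, q8, q9}.
Read 'x': {q1, q2, q3, q4, q5, q6, q7, q8, q9} → {q1, q2, q4, q5, q6, q7, q9}.
Read 'x': {q1, q2, q4, q5, q6, q7, q9} → {q2, q4, q7, q9}.
Read 'x': {q2, q4, q7, q9} → {q2, q4, q7, q9}.
Read 'z': {q2, q4, q7, q9} → {q3, q4, q6, q7, q8, q9}.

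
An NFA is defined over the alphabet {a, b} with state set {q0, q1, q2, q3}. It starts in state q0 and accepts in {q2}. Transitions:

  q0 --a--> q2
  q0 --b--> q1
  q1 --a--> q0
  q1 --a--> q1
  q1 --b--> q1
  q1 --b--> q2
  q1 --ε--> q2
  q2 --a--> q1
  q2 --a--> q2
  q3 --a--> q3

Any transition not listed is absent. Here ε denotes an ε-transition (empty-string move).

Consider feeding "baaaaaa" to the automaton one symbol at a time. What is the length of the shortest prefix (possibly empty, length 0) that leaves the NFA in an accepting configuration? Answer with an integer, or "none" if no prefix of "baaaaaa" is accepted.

1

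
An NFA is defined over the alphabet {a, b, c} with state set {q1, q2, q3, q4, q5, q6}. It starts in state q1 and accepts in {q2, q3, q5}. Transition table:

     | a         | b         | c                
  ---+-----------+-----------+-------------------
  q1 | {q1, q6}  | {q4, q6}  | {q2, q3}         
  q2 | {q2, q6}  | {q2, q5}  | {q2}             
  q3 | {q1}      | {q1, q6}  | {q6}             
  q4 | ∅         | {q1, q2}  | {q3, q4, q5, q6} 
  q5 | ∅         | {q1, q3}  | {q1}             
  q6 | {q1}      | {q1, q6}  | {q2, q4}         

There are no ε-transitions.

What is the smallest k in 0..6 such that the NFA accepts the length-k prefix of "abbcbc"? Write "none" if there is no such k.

3

Start in {q1}.
Read 'a': {q1} → {q1, q6}.
Read 'b': {q1, q6} → {q1, q4, q6}.
Read 'b': {q1, q4, q6} → {q1, q2, q4, q6}.
None of the earlier sets intersect F, but {q1, q2, q4, q6} does.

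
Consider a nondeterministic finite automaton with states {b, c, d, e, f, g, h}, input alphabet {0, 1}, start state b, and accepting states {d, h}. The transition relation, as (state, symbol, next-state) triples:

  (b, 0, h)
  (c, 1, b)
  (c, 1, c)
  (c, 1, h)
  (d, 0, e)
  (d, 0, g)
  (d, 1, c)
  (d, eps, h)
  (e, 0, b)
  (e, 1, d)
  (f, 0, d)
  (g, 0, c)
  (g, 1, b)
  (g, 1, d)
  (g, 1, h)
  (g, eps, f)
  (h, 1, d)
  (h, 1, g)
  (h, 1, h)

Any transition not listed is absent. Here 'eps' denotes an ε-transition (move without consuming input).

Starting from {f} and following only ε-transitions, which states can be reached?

Begin with {f}.
No ε-moves leave this set, so the closure equals the set itself.

{f}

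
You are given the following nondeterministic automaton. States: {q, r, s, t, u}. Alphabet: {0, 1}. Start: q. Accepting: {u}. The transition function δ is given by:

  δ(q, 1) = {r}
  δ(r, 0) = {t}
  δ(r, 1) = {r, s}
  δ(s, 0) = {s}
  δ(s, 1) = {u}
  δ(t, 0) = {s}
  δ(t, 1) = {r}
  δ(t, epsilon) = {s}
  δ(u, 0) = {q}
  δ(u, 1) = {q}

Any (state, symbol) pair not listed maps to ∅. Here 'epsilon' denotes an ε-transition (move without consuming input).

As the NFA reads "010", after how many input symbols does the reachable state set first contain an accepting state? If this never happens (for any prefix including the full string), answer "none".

Start in {q}.
Read '0': {q} → ∅.
The set is empty and remains empty for the remaining 2 symbols.
No reachable set along the way intersects F.

none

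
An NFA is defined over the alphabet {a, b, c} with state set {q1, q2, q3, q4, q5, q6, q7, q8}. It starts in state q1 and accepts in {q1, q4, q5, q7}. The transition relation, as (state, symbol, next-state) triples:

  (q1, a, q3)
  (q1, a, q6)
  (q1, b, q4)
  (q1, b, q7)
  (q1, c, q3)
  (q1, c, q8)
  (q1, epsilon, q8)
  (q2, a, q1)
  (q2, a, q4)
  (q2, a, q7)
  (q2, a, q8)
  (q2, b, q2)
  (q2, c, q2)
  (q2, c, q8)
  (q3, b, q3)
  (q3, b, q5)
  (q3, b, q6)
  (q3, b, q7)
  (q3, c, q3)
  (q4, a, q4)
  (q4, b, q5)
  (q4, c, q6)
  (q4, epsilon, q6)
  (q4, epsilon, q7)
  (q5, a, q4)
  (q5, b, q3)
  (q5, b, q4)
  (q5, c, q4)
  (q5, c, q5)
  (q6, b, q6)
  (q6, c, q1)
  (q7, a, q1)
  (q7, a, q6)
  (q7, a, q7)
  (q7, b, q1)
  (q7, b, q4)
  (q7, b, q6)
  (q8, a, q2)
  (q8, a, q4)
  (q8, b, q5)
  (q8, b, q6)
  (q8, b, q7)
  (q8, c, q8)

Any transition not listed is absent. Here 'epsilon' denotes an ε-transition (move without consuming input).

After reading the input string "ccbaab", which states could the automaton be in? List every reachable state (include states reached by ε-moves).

Start: ε-closure({q1}) = {q1, q8}.
Read 'c': {q1, q8} → {q3, q8}.
Read 'c': {q3, q8} → {q3, q8}.
Read 'b': {q3, q8} → {q3, q5, q6, q7}.
Read 'a': {q3, q5, q6, q7} → {q1, q4, q6, q7, q8}.
Read 'a': {q1, q4, q6, q7, q8} → {q1, q2, q3, q4, q6, q7, q8}.
Read 'b': {q1, q2, q3, q4, q6, q7, q8} → {q1, q2, q3, q4, q5, q6, q7, q8}.

{q1, q2, q3, q4, q5, q6, q7, q8}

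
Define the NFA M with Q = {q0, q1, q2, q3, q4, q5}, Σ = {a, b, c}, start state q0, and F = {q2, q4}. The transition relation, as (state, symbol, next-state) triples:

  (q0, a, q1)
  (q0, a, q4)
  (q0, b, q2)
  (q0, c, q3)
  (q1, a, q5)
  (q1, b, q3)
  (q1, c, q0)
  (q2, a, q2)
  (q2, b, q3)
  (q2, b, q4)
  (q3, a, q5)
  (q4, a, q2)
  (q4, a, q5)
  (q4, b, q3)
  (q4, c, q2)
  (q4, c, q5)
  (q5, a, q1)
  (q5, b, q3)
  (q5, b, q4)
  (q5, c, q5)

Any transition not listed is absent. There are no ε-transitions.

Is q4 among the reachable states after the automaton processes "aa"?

No

Start in {q0}.
Read 'a': {q0} → {q1, q4}.
Read 'a': {q1, q4} → {q2, q5}.
State q4 is not in {q2, q5}.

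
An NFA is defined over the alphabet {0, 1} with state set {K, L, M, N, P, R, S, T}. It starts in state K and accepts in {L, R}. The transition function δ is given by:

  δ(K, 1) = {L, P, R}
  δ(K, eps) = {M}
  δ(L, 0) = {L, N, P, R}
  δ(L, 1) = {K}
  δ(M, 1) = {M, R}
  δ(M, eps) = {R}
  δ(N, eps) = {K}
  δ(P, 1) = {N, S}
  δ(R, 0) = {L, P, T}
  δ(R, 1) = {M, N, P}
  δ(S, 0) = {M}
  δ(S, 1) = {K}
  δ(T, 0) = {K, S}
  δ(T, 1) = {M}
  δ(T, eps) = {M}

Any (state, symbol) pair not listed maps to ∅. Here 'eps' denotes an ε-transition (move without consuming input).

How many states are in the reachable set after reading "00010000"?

Start: ε-closure({K}) = {K, M, R}.
Read '0': {K, M, R} → {L, M, P, R, T}.
Read '0': {L, M, P, R, T} → {K, L, M, N, P, R, S, T}.
Read '0': {K, L, M, N, P, R, S, T} → {K, L, M, N, P, R, S, T}.
Read '1': {K, L, M, N, P, R, S, T} → {K, L, M, N, P, R, S}.
Read '0': {K, L, M, N, P, R, S} → {K, L, M, N, P, R, T}.
Read '0': {K, L, M, N, P, R, T} → {K, L, M, N, P, R, S, T}.
Read '0': {K, L, M, N, P, R, S, T} → {K, L, M, N, P, R, S, T}.
Read '0': {K, L, M, N, P, R, S, T} → {K, L, M, N, P, R, S, T}.
That set has 8 states.

8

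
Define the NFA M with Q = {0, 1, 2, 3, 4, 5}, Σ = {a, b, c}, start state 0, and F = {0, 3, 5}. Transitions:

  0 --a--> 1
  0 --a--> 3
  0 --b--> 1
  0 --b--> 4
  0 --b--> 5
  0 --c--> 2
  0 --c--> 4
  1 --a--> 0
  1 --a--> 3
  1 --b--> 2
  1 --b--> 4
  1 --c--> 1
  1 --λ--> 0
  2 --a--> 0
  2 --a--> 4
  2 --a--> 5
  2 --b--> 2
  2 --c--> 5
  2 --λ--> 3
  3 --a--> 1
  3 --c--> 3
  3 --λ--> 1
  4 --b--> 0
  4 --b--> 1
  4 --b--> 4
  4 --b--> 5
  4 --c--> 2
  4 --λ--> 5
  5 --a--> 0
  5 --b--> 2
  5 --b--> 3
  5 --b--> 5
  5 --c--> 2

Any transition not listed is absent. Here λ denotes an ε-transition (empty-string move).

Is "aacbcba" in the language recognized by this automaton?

Start in {0}.
Read 'a': 0→{1, 3}; union {1, 3}; ε-closure = {0, 1, 3}.
Read 'a': 0→{1, 3}, 1→{0, 3}, 3→{1}; now {0, 1, 3}.
Read 'c': 0→{2, 4}, 1→{1}, 3→{3}; union {1, 2, 3, 4}; ε-closure = {0, 1, 2, 3, 4, 5}.
Read 'b': 0→{1, 4, 5}, 1→{2, 4}, 2→{2}, 3→∅, 4→{0, 1, 4, 5}, 5→{2, 3, 5}; now {0, 1, 2, 3, 4, 5}.
Read 'c': 0→{2, 4}, 1→{1}, 2→{5}, 3→{3}, 4→{2}, 5→{2}; union {1, 2, 3, 4, 5}; ε-closure = {0, 1, 2, 3, 4, 5}.
Read 'b': 0→{1, 4, 5}, 1→{2, 4}, 2→{2}, 3→∅, 4→{0, 1, 4, 5}, 5→{2, 3, 5}; now {0, 1, 2, 3, 4, 5}.
Read 'a': 0→{1, 3}, 1→{0, 3}, 2→{0, 4, 5}, 3→{1}, 4→∅, 5→{0}; now {0, 1, 3, 4, 5}.
The final set {0, 1, 3, 4, 5} contains the accepting states 0, 3, 5.

Yes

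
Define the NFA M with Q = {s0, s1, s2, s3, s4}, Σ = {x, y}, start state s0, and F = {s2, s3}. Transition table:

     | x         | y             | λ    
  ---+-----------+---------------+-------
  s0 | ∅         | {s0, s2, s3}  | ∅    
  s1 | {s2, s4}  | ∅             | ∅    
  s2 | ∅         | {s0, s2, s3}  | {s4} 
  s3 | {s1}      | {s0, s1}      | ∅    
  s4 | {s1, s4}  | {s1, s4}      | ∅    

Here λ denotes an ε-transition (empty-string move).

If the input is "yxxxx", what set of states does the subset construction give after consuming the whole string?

Start in {s0}.
Read 'y': {s0} → {s0, s2, s3, s4}.
Read 'x': {s0, s2, s3, s4} → {s1, s4}.
Read 'x': {s1, s4} → {s1, s2, s4}.
Read 'x': {s1, s2, s4} → {s1, s2, s4}.
Read 'x': {s1, s2, s4} → {s1, s2, s4}.

{s1, s2, s4}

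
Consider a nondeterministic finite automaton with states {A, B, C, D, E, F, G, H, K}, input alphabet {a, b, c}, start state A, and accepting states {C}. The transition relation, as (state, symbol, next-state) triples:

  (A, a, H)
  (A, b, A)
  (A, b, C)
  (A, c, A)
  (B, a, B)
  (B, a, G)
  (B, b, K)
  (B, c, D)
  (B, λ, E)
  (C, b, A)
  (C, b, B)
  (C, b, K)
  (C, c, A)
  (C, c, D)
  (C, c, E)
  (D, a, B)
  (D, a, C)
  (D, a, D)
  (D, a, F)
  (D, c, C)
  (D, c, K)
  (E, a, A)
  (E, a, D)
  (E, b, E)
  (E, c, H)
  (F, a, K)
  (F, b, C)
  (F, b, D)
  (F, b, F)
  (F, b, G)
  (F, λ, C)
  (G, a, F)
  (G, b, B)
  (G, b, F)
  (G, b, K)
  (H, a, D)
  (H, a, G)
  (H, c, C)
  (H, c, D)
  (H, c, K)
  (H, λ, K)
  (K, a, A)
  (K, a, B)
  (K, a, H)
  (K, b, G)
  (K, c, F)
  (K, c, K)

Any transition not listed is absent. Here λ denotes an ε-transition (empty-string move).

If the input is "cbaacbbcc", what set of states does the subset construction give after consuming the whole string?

Start in {A}.
Read 'c': A→{A}; now {A}.
Read 'b': A→{A, C}; now {A, C}.
Read 'a': A→{H}, C→∅; union {H}; ε-closure = {H, K}.
Read 'a': H→{D, G}, K→{A, B, H}; union {A, B, D, G, H}; ε-closure = {A, B, D, E, G, H, K}.
Read 'c': A→{A}, B→{D}, D→{C, K}, E→{H}, G→∅, H→{C, D, K}, K→{F, K}; now {A, C, D, F, H, K}.
Read 'b': A→{A, C}, C→{A, B, K}, D→∅, F→{C, D, F, G}, H→∅, K→{G}; union {A, B, C, D, F, G, K}; ε-closure = {A, B, C, D, E, F, G, K}.
Read 'b': A→{A, C}, B→{K}, C→{A, B, K}, D→∅, E→{E}, F→{C, D, F, G}, G→{B, F, K}, K→{G}; now {A, B, C, D, E, F, G, K}.
Read 'c': A→{A}, B→{D}, C→{A, D, E}, D→{C, K}, E→{H}, F→∅, G→∅, K→{F, K}; now {A, C, D, E, F, H, K}.
Read 'c': A→{A}, C→{A, D, E}, D→{C, K}, E→{H}, F→∅, H→{C, D, K}, K→{F, K}; now {A, C, D, E, F, H, K}.

{A, C, D, E, F, H, K}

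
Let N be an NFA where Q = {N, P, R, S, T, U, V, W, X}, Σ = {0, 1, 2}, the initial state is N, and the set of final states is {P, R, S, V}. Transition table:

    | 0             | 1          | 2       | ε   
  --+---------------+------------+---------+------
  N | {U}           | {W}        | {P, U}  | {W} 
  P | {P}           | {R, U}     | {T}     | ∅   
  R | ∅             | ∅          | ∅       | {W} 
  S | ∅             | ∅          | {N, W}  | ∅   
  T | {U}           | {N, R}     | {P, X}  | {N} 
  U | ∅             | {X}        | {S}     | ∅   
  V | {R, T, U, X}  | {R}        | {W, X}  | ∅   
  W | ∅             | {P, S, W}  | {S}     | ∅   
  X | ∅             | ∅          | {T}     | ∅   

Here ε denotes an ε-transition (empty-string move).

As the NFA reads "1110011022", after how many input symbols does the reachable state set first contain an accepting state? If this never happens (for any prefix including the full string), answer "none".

1

Start: ε-closure({N}) = {N, W}.
Read '1': N→{W}, W→{P, S, W}; now {P, S, W}.
None of the earlier sets intersect F, but {P, S, W} does.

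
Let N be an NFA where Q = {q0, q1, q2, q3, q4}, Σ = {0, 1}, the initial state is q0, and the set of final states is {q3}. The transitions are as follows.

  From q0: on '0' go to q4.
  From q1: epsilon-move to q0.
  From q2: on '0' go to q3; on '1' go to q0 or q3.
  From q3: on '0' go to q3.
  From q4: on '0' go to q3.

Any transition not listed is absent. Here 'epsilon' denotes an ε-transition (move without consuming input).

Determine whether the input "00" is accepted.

Yes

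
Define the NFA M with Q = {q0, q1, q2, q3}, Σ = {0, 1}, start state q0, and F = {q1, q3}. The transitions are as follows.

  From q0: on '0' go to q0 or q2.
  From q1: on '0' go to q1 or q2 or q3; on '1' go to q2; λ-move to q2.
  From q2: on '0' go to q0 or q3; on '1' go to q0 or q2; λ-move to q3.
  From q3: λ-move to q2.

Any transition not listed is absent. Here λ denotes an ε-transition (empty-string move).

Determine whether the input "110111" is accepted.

Start in {q0}.
Read '1': q0→∅; now ∅.
The set is empty and remains empty for the remaining 5 symbols.
The final set ∅ contains no accepting state.

No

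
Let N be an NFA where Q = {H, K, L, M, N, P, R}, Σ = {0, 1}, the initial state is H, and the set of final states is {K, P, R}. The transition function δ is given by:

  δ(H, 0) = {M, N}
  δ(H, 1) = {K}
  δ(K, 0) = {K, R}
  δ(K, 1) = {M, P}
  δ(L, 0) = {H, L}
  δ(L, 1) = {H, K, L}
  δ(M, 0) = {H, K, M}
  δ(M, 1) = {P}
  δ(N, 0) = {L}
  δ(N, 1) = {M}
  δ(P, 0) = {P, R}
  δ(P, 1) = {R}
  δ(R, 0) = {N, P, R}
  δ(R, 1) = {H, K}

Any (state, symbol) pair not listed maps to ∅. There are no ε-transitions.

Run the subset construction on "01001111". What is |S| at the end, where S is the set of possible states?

5

Start in {H}.
Read '0': H→{M, N}; now {M, N}.
Read '1': M→{P}, N→{M}; now {M, P}.
Read '0': M→{H, K, M}, P→{P, R}; now {H, K, M, P, R}.
Read '0': H→{M, N}, K→{K, R}, M→{H, K, M}, P→{P, R}, R→{N, P, R}; now {H, K, M, N, P, R}.
Read '1': H→{K}, K→{M, P}, M→{P}, N→{M}, P→{R}, R→{H, K}; now {H, K, M, P, R}.
Read '1': H→{K}, K→{M, P}, M→{P}, P→{R}, R→{H, K}; now {H, K, M, P, R}.
Read '1': H→{K}, K→{M, P}, M→{P}, P→{R}, R→{H, K}; now {H, K, M, P, R}.
Read '1': H→{K}, K→{M, P}, M→{P}, P→{R}, R→{H, K}; now {H, K, M, P, R}.
That set has 5 states.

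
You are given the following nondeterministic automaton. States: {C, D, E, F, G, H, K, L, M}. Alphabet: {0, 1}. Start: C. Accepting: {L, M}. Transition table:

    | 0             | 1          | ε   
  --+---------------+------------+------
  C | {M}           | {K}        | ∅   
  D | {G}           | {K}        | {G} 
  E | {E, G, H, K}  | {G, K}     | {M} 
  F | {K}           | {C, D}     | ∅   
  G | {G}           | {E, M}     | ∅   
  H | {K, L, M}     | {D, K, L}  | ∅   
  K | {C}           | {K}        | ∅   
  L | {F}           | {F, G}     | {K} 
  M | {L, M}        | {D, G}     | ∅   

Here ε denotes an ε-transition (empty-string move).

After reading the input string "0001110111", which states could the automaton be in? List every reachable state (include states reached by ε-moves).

Start in {C}.
Read '0': {C} → {M}.
Read '0': {M} → {K, L, M}.
Read '0': {K, L, M} → {C, F, K, L, M}.
Read '1': {C, F, K, L, M} → {C, D, F, G, K}.
Read '1': {C, D, F, G, K} → {C, D, E, G, K, M}.
Read '1': {C, D, E, G, K, M} → {D, E, G, K, M}.
Read '0': {D, E, G, K, M} → {C, E, G, H, K, L, M}.
Read '1': {C, E, G, H, K, L, M} → {D, E, F, G, K, L, M}.
Read '1': {D, E, F, G, K, L, M} → {C, D, E, F, G, K, M}.
Read '1': {C, D, E, F, G, K, M} → {C, D, E, G, K, M}.

{C, D, E, G, K, M}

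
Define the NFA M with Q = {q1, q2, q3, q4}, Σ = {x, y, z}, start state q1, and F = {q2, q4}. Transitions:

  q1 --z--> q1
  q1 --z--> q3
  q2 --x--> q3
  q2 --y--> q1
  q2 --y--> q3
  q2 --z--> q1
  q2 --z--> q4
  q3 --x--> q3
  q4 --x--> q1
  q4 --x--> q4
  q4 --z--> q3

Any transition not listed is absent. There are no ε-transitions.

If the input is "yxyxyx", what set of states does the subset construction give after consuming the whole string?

Start in {q1}.
Read 'y': {q1} → ∅.
The set is empty and remains empty for the remaining 5 symbols.

∅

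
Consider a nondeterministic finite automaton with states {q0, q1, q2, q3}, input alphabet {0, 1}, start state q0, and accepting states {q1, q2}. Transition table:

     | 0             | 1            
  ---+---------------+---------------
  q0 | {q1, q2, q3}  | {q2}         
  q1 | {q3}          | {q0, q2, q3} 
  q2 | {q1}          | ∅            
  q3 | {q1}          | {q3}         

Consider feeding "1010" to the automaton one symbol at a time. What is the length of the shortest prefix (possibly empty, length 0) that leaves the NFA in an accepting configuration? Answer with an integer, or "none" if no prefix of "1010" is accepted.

1

Start in {q0}.
Read '1': {q0} → {q2}.
None of the earlier sets intersect F, but {q2} does.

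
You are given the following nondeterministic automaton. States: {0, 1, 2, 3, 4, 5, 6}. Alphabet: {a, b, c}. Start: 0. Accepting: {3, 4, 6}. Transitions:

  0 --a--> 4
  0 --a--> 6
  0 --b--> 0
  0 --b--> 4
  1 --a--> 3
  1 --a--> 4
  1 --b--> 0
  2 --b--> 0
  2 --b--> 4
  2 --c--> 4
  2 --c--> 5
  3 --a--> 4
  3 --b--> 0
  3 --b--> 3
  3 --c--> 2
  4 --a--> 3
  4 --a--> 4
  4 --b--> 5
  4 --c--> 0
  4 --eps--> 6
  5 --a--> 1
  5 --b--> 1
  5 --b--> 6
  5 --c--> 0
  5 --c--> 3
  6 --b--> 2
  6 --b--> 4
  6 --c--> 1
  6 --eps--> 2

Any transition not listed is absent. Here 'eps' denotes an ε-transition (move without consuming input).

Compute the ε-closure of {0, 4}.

{0, 2, 4, 6}

Begin with {0, 4}.
ε-move 4 → 6; add 6.
ε-move 6 → 2; add 2.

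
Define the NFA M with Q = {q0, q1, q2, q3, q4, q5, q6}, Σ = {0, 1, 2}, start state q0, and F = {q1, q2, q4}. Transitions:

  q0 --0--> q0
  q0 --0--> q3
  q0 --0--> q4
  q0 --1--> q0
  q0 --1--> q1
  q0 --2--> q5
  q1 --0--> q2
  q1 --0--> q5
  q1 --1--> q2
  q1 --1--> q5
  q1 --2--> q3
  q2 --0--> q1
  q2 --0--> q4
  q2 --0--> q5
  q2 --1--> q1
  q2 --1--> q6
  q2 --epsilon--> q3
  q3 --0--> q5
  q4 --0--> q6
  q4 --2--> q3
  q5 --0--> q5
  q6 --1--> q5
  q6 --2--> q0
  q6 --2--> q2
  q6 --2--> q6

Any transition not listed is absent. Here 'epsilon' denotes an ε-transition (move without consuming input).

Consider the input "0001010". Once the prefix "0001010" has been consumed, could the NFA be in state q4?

Yes

Start in {q0}.
Read '0': q0→{q0, q3, q4}; now {q0, q3, q4}.
Read '0': q0→{q0, q3, q4}, q3→{q5}, q4→{q6}; now {q0, q3, q4, q5, q6}.
Read '0': q0→{q0, q3, q4}, q3→{q5}, q4→{q6}, q5→{q5}, q6→∅; now {q0, q3, q4, q5, q6}.
Read '1': q0→{q0, q1}, q3→∅, q4→∅, q5→∅, q6→{q5}; now {q0, q1, q5}.
Read '0': q0→{q0, q3, q4}, q1→{q2, q5}, q5→{q5}; now {q0, q2, q3, q4, q5}.
Read '1': q0→{q0, q1}, q2→{q1, q6}, q3→∅, q4→∅, q5→∅; now {q0, q1, q6}.
Read '0': q0→{q0, q3, q4}, q1→{q2, q5}, q6→∅; now {q0, q2, q3, q4, q5}.
State q4 is in {q0, q2, q3, q4, q5}.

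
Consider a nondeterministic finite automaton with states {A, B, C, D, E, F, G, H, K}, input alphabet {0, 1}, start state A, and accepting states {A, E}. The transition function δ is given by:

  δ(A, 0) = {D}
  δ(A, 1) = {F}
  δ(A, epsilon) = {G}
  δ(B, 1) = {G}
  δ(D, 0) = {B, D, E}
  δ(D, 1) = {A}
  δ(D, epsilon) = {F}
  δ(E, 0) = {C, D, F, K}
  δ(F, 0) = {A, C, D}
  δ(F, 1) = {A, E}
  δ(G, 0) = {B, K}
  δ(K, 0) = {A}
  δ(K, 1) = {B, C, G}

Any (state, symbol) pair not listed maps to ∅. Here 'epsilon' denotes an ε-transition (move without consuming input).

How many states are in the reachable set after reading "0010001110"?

Start: ε-closure({A}) = {A, G}.
Read '0': A→{D}, G→{B, K}; union {B, D, K}; ε-closure = {B, D, F, K}.
Read '0': B→∅, D→{B, D, E}, F→{A, C, D}, K→{A}; union {A, B, C, D, E}; ε-closure = {A, B, C, D, E, F, G}.
Read '1': A→{F}, B→{G}, C→∅, D→{A}, E→∅, F→{A, E}, G→∅; now {A, E, F, G}.
Read '0': A→{D}, E→{C, D, F, K}, F→{A, C, D}, G→{B, K}; union {A, B, C, D, F, K}; ε-closure = {A, B, C, D, F, G, K}.
Read '0': A→{D}, B→∅, C→∅, D→{B, D, E}, F→{A, C, D}, G→{B, K}, K→{A}; union {A, B, C, D, E, K}; ε-closure = {A, B, C, D, E, F, G, K}.
Read '0': A→{D}, B→∅, C→∅, D→{B, D, E}, E→{C, D, F, K}, F→{A, C, D}, G→{B, K}, K→{A}; union {A, B, C, D, E, F, K}; ε-closure = {A, B, C, D, E, F, G, K}.
Read '1': A→{F}, B→{G}, C→∅, D→{A}, E→∅, F→{A, E}, G→∅, K→{B, C, G}; now {A, B, C, E, F, G}.
Read '1': A→{F}, B→{G}, C→∅, E→∅, F→{A, E}, G→∅; now {A, E, F, G}.
Read '1': A→{F}, E→∅, F→{A, E}, G→∅; union {A, E, F}; ε-closure = {A, E, F, G}.
Read '0': A→{D}, E→{C, D, F, K}, F→{A, C, D}, G→{B, K}; union {A, B, C, D, F, K}; ε-closure = {A, B, C, D, F, G, K}.
That set has 7 states.

7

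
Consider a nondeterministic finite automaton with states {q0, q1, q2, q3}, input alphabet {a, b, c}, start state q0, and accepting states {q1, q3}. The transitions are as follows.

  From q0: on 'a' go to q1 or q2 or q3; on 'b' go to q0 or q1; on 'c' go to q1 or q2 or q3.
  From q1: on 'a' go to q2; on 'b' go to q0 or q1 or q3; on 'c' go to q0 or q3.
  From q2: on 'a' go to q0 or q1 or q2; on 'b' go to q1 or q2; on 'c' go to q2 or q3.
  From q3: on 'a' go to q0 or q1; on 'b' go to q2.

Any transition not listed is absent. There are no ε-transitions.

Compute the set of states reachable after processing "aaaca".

{q0, q1, q2, q3}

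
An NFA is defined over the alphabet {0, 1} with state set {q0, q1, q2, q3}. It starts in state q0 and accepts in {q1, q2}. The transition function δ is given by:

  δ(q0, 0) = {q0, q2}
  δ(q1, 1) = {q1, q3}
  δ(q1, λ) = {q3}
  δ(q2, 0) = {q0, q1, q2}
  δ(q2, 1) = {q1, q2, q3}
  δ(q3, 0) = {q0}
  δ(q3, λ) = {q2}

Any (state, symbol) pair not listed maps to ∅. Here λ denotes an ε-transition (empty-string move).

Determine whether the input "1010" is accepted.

No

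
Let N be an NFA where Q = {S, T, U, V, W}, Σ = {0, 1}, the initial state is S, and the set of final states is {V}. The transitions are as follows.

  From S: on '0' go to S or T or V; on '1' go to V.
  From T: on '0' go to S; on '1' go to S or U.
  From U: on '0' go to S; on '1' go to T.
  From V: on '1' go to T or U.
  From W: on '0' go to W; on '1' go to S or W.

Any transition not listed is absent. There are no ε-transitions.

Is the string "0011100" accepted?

Yes

Start in {S}.
Read '0': {S} → {S, T, V}.
Read '0': {S, T, V} → {S, T, V}.
Read '1': {S, T, V} → {S, T, U, V}.
Read '1': {S, T, U, V} → {S, T, U, V}.
Read '1': {S, T, U, V} → {S, T, U, V}.
Read '0': {S, T, U, V} → {S, T, V}.
Read '0': {S, T, V} → {S, T, V}.
The final set {S, T, V} contains the accepting state V.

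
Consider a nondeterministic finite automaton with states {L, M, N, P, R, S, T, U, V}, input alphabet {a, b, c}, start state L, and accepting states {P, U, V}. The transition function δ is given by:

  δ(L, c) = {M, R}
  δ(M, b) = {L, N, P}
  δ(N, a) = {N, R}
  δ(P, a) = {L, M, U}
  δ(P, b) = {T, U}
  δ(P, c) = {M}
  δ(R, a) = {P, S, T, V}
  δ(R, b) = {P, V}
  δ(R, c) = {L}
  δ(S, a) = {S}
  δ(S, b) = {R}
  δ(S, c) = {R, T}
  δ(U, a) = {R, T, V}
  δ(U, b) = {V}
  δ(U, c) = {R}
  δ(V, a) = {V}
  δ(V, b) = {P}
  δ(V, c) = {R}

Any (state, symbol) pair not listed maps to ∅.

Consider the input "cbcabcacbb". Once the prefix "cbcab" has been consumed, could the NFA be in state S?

Start in {L}.
Read 'c': L→{M, R}; now {M, R}.
Read 'b': M→{L, N, P}, R→{P, V}; now {L, N, P, V}.
Read 'c': L→{M, R}, N→∅, P→{M}, V→{R}; now {M, R}.
Read 'a': M→∅, R→{P, S, T, V}; now {P, S, T, V}.
Read 'b': P→{T, U}, S→{R}, T→∅, V→{P}; now {P, R, T, U}.
State S is not in {P, R, T, U}.

No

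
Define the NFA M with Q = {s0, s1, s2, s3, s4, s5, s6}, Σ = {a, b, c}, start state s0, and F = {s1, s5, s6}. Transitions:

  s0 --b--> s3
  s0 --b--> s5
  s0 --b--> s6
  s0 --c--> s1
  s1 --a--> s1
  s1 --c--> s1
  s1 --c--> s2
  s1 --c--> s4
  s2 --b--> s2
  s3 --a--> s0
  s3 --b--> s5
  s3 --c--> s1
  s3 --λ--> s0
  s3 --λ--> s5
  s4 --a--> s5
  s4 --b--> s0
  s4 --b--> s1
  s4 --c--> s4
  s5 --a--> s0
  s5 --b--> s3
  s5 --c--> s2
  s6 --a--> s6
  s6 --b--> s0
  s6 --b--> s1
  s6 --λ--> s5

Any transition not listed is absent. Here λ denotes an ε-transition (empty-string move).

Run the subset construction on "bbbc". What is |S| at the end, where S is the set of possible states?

3

Start in {s0}.
Read 'b': {s0} → {s0, s3, s5, s6}.
Read 'b': {s0, s3, s5, s6} → {s0, s1, s3, s5, s6}.
Read 'b': {s0, s1, s3, s5, s6} → {s0, s1, s3, s5, s6}.
Read 'c': {s0, s1, s3, s5, s6} → {s1, s2, s4}.
That set has 3 states.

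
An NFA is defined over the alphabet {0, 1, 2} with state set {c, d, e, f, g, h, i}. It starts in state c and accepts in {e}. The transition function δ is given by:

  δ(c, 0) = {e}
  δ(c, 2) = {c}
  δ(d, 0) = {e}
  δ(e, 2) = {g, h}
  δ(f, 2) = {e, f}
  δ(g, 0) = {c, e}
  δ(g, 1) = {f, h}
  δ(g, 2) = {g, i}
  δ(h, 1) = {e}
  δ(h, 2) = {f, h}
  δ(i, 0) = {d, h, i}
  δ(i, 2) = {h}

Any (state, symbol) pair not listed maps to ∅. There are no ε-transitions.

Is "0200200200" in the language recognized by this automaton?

Yes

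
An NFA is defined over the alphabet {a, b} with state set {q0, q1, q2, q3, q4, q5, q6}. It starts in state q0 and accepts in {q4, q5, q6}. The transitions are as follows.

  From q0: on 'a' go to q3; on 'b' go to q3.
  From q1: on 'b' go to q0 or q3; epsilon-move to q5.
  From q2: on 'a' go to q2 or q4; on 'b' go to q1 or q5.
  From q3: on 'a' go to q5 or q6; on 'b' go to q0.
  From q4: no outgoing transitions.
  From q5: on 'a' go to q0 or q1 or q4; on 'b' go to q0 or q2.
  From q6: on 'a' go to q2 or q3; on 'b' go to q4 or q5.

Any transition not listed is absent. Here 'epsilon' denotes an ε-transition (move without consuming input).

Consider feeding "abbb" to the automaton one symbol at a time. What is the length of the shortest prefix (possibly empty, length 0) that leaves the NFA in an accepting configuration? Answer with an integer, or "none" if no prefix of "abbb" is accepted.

Start in {q0}.
Read 'a': {q0} → {q3}.
Read 'b': {q3} → {q0}.
Read 'b': {q0} → {q3}.
Read 'b': {q3} → {q0}.
No reachable set along the way intersects F.

none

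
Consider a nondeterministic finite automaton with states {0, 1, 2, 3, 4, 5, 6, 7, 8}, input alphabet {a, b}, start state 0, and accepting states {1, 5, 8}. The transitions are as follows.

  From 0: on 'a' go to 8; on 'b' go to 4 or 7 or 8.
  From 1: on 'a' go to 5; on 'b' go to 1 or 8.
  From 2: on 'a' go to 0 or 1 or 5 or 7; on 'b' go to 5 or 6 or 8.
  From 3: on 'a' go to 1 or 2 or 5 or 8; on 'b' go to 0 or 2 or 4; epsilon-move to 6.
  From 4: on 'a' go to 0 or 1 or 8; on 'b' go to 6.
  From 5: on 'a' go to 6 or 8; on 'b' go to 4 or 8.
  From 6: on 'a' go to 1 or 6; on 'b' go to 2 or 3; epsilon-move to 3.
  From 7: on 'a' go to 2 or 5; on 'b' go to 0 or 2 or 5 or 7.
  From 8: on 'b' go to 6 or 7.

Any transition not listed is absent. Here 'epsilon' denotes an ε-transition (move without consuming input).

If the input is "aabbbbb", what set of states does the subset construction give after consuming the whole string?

Start in {0}.
Read 'a': 0→{8}; now {8}.
Read 'a': 8→∅; now ∅.
The set is empty and remains empty for the remaining 5 symbols.

∅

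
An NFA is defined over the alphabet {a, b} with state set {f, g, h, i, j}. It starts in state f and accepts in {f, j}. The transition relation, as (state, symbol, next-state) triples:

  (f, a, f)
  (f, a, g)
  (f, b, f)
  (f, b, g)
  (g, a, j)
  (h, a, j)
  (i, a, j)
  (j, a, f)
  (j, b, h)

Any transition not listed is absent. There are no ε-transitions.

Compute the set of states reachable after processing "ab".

{f, g}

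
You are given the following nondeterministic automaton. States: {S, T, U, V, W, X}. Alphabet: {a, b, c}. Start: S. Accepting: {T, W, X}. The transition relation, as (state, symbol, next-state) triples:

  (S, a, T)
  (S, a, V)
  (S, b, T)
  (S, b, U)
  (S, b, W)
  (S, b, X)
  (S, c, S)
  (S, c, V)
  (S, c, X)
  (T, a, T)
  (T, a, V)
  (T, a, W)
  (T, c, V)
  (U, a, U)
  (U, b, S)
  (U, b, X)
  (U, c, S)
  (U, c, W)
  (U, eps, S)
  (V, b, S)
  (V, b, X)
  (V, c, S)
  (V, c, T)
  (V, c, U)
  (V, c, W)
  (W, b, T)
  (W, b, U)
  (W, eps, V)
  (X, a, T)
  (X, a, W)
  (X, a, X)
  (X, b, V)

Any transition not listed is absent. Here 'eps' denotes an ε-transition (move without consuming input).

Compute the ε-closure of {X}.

{X}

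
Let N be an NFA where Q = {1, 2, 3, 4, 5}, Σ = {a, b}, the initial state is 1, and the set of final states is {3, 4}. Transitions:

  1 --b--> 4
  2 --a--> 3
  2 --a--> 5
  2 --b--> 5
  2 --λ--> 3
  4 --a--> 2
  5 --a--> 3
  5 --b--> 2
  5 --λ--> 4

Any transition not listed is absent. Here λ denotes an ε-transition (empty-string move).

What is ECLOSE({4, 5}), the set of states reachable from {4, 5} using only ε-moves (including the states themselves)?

{4, 5}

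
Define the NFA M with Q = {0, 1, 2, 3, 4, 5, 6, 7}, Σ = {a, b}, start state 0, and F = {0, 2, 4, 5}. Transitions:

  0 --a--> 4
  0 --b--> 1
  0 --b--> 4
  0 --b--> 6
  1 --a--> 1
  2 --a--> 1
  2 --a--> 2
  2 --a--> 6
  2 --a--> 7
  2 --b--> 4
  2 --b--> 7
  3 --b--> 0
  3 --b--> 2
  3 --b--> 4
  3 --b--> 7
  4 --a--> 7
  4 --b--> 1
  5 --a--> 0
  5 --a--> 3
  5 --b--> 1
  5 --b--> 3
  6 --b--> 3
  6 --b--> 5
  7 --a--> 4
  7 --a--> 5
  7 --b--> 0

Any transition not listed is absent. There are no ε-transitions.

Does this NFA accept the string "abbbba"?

No

Start in {0}.
Read 'a': 0→{4}; now {4}.
Read 'b': 4→{1}; now {1}.
Read 'b': 1→∅; now ∅.
The set is empty and remains empty for the remaining 3 symbols.
The final set ∅ contains no accepting state.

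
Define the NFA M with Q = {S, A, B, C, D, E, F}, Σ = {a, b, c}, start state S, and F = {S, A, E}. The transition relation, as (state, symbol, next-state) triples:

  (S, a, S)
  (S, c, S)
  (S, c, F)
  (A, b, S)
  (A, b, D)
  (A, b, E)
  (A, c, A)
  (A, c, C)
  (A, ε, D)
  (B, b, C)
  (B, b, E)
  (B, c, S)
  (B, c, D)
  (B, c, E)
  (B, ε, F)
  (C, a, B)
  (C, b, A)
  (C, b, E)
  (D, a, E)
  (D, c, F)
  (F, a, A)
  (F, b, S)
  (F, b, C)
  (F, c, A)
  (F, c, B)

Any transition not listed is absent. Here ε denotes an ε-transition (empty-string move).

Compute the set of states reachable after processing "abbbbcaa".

Start in {S}.
Read 'a': S→{S}; now {S}.
Read 'b': S→∅; now ∅.
The set is empty and remains empty for the remaining 6 symbols.

∅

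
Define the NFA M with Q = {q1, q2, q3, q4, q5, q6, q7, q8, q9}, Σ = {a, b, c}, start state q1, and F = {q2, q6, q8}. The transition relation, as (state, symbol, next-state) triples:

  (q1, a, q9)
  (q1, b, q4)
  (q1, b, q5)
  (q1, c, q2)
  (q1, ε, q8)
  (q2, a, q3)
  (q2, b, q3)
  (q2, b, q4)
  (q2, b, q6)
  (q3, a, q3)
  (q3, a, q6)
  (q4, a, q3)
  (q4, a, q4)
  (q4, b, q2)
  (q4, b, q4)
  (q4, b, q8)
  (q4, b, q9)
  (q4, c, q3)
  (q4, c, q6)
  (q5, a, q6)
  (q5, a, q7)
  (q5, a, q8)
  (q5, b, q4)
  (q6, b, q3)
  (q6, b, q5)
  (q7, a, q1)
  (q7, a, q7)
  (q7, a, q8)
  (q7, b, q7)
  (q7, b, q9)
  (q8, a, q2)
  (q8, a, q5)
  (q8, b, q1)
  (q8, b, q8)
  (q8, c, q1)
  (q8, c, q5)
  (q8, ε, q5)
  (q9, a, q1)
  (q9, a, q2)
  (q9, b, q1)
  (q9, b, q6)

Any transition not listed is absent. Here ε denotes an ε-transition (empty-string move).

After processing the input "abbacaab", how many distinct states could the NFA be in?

8

Start: ε-closure({q1}) = {q1, q5, q8}.
Read 'a': q1→{q9}, q5→{q6, q7, q8}, q8→{q2, q5}; now {q2, q5, q6, q7, q8, q9}.
Read 'b': q2→{q3, q4, q6}, q5→{q4}, q6→{q3, q5}, q7→{q7, q9}, q8→{q1, q8}, q9→{q1, q6}; now {q1, q3, q4, q5, q6, q7, q8, q9}.
Read 'b': q1→{q4, q5}, q3→∅, q4→{q2, q4, q8, q9}, q5→{q4}, q6→{q3, q5}, q7→{q7, q9}, q8→{q1, q8}, q9→{q1, q6}; now {q1, q2, q3, q4, q5, q6, q7, q8, q9}.
Read 'a': q1→{q9}, q2→{q3}, q3→{q3, q6}, q4→{q3, q4}, q5→{q6, q7, q8}, q6→∅, q7→{q1, q7, q8}, q8→{q2, q5}, q9→{q1, q2}; now {q1, q2, q3, q4, q5, q6, q7, q8, q9}.
Read 'c': q1→{q2}, q2→∅, q3→∅, q4→{q3, q6}, q5→∅, q6→∅, q7→∅, q8→{q1, q5}, q9→∅; union {q1, q2, q3, q5, q6}; ε-closure = {q1, q2, q3, q5, q6, q8}.
Read 'a': q1→{q9}, q2→{q3}, q3→{q3, q6}, q5→{q6, q7, q8}, q6→∅, q8→{q2, q5}; now {q2, q3, q5, q6, q7, q8, q9}.
Read 'a': q2→{q3}, q3→{q3, q6}, q5→{q6, q7, q8}, q6→∅, q7→{q1, q7, q8}, q8→{q2, q5}, q9→{q1, q2}; now {q1, q2, q3, q5, q6, q7, q8}.
Read 'b': q1→{q4, q5}, q2→{q3, q4, q6}, q3→∅, q5→{q4}, q6→{q3, q5}, q7→{q7, q9}, q8→{q1, q8}; now {q1, q3, q4, q5, q6, q7, q8, q9}.
That set has 8 states.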